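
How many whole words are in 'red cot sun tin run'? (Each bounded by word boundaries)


Word boundaries (\b) mark the start/end of each word.
Text: 'red cot sun tin run'
Splitting by whitespace:
  Word 1: 'red'
  Word 2: 'cot'
  Word 3: 'sun'
  Word 4: 'tin'
  Word 5: 'run'
Total whole words: 5

5


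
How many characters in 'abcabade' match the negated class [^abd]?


Negated class [^abd] matches any char NOT in {a, b, d}
Scanning 'abcabade':
  pos 0: 'a' -> no (excluded)
  pos 1: 'b' -> no (excluded)
  pos 2: 'c' -> MATCH
  pos 3: 'a' -> no (excluded)
  pos 4: 'b' -> no (excluded)
  pos 5: 'a' -> no (excluded)
  pos 6: 'd' -> no (excluded)
  pos 7: 'e' -> MATCH
Total matches: 2

2


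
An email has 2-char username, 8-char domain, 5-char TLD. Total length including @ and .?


An email address has format: username@domain.tld
Username length: 2
'@' character: 1
Domain length: 8
'.' character: 1
TLD length: 5
Total = 2 + 1 + 8 + 1 + 5 = 17

17


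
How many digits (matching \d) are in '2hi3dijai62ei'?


\d matches any digit 0-9.
Scanning '2hi3dijai62ei':
  pos 0: '2' -> DIGIT
  pos 3: '3' -> DIGIT
  pos 9: '6' -> DIGIT
  pos 10: '2' -> DIGIT
Digits found: ['2', '3', '6', '2']
Total: 4

4


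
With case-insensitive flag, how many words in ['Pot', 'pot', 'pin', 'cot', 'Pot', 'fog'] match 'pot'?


Case-insensitive matching: compare each word's lowercase form to 'pot'.
  'Pot' -> lower='pot' -> MATCH
  'pot' -> lower='pot' -> MATCH
  'pin' -> lower='pin' -> no
  'cot' -> lower='cot' -> no
  'Pot' -> lower='pot' -> MATCH
  'fog' -> lower='fog' -> no
Matches: ['Pot', 'pot', 'Pot']
Count: 3

3


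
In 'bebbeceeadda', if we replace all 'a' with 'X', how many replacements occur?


re.sub('a', 'X', text) replaces every occurrence of 'a' with 'X'.
Text: 'bebbeceeadda'
Scanning for 'a':
  pos 8: 'a' -> replacement #1
  pos 11: 'a' -> replacement #2
Total replacements: 2

2


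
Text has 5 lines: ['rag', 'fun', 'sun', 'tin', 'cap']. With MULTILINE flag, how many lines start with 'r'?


With MULTILINE flag, ^ matches the start of each line.
Lines: ['rag', 'fun', 'sun', 'tin', 'cap']
Checking which lines start with 'r':
  Line 1: 'rag' -> MATCH
  Line 2: 'fun' -> no
  Line 3: 'sun' -> no
  Line 4: 'tin' -> no
  Line 5: 'cap' -> no
Matching lines: ['rag']
Count: 1

1


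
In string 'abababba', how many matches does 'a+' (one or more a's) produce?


Pattern 'a+' matches one or more consecutive a's.
String: 'abababba'
Scanning for runs of a:
  Match 1: 'a' (length 1)
  Match 2: 'a' (length 1)
  Match 3: 'a' (length 1)
  Match 4: 'a' (length 1)
Total matches: 4

4


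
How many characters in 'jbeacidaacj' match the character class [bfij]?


Character class [bfij] matches any of: {b, f, i, j}
Scanning string 'jbeacidaacj' character by character:
  pos 0: 'j' -> MATCH
  pos 1: 'b' -> MATCH
  pos 2: 'e' -> no
  pos 3: 'a' -> no
  pos 4: 'c' -> no
  pos 5: 'i' -> MATCH
  pos 6: 'd' -> no
  pos 7: 'a' -> no
  pos 8: 'a' -> no
  pos 9: 'c' -> no
  pos 10: 'j' -> MATCH
Total matches: 4

4


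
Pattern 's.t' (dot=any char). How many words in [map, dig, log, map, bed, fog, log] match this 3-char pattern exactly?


Pattern 's.t' means: starts with 's', any single char, ends with 't'.
Checking each word (must be exactly 3 chars):
  'map' (len=3): no
  'dig' (len=3): no
  'log' (len=3): no
  'map' (len=3): no
  'bed' (len=3): no
  'fog' (len=3): no
  'log' (len=3): no
Matching words: []
Total: 0

0


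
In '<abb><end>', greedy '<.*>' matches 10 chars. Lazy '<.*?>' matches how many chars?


Greedy '<.*>' tries to match as MUCH as possible.
Lazy '<.*?>' tries to match as LITTLE as possible.

String: '<abb><end>'
Greedy '<.*>' starts at first '<' and extends to the LAST '>': '<abb><end>' (10 chars)
Lazy '<.*?>' starts at first '<' and stops at the FIRST '>': '<abb>' (5 chars)

5


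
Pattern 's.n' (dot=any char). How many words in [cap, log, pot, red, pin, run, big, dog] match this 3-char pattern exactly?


Pattern 's.n' means: starts with 's', any single char, ends with 'n'.
Checking each word (must be exactly 3 chars):
  'cap' (len=3): no
  'log' (len=3): no
  'pot' (len=3): no
  'red' (len=3): no
  'pin' (len=3): no
  'run' (len=3): no
  'big' (len=3): no
  'dog' (len=3): no
Matching words: []
Total: 0

0


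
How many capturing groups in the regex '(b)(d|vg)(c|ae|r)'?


To count capturing groups, count each '(' that starts a group.
Pattern: '(b)(d|vg)(c|ae|r)'
Walking through the pattern:
  Position 0: '(' -> group #1
  Position 3: '(' -> group #2
  Position 9: '(' -> group #3
Total capturing groups: 3

3


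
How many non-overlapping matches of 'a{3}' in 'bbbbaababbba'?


Pattern 'a{3}' matches exactly 3 consecutive a's (greedy, non-overlapping).
String: 'bbbbaababbba'
Scanning for runs of a's:
  Run at pos 4: 'aa' (length 2) -> 0 match(es)
  Run at pos 7: 'a' (length 1) -> 0 match(es)
  Run at pos 11: 'a' (length 1) -> 0 match(es)
Matches found: []
Total: 0

0


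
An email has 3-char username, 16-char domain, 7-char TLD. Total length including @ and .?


An email address has format: username@domain.tld
Username length: 3
'@' character: 1
Domain length: 16
'.' character: 1
TLD length: 7
Total = 3 + 1 + 16 + 1 + 7 = 28

28


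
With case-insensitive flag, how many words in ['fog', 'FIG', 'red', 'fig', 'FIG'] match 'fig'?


Case-insensitive matching: compare each word's lowercase form to 'fig'.
  'fog' -> lower='fog' -> no
  'FIG' -> lower='fig' -> MATCH
  'red' -> lower='red' -> no
  'fig' -> lower='fig' -> MATCH
  'FIG' -> lower='fig' -> MATCH
Matches: ['FIG', 'fig', 'FIG']
Count: 3

3


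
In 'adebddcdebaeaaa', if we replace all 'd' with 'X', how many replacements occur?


re.sub('d', 'X', text) replaces every occurrence of 'd' with 'X'.
Text: 'adebddcdebaeaaa'
Scanning for 'd':
  pos 1: 'd' -> replacement #1
  pos 4: 'd' -> replacement #2
  pos 5: 'd' -> replacement #3
  pos 7: 'd' -> replacement #4
Total replacements: 4

4


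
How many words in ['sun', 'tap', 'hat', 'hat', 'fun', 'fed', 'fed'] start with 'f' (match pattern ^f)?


Pattern ^f anchors to start of word. Check which words begin with 'f':
  'sun' -> no
  'tap' -> no
  'hat' -> no
  'hat' -> no
  'fun' -> MATCH (starts with 'f')
  'fed' -> MATCH (starts with 'f')
  'fed' -> MATCH (starts with 'f')
Matching words: ['fun', 'fed', 'fed']
Count: 3

3


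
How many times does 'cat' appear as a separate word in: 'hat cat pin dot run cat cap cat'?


Scanning each word for exact match 'cat':
  Word 1: 'hat' -> no
  Word 2: 'cat' -> MATCH
  Word 3: 'pin' -> no
  Word 4: 'dot' -> no
  Word 5: 'run' -> no
  Word 6: 'cat' -> MATCH
  Word 7: 'cap' -> no
  Word 8: 'cat' -> MATCH
Total matches: 3

3


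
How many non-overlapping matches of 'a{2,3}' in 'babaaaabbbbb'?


Pattern 'a{2,3}' matches between 2 and 3 consecutive a's (greedy).
String: 'babaaaabbbbb'
Finding runs of a's and applying greedy matching:
  Run at pos 1: 'a' (length 1)
  Run at pos 3: 'aaaa' (length 4)
Matches: ['aaa']
Count: 1

1


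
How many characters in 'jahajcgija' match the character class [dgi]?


Character class [dgi] matches any of: {d, g, i}
Scanning string 'jahajcgija' character by character:
  pos 0: 'j' -> no
  pos 1: 'a' -> no
  pos 2: 'h' -> no
  pos 3: 'a' -> no
  pos 4: 'j' -> no
  pos 5: 'c' -> no
  pos 6: 'g' -> MATCH
  pos 7: 'i' -> MATCH
  pos 8: 'j' -> no
  pos 9: 'a' -> no
Total matches: 2

2


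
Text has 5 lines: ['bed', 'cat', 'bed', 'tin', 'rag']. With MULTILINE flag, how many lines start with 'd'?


With MULTILINE flag, ^ matches the start of each line.
Lines: ['bed', 'cat', 'bed', 'tin', 'rag']
Checking which lines start with 'd':
  Line 1: 'bed' -> no
  Line 2: 'cat' -> no
  Line 3: 'bed' -> no
  Line 4: 'tin' -> no
  Line 5: 'rag' -> no
Matching lines: []
Count: 0

0


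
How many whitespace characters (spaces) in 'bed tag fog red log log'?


\s matches whitespace characters (spaces, tabs, etc.).
Text: 'bed tag fog red log log'
This text has 6 words separated by spaces.
Number of spaces = number of words - 1 = 6 - 1 = 5

5


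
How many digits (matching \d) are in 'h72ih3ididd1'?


\d matches any digit 0-9.
Scanning 'h72ih3ididd1':
  pos 1: '7' -> DIGIT
  pos 2: '2' -> DIGIT
  pos 5: '3' -> DIGIT
  pos 11: '1' -> DIGIT
Digits found: ['7', '2', '3', '1']
Total: 4

4


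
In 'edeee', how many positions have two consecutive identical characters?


Looking for consecutive identical characters in 'edeee':
  pos 0-1: 'e' vs 'd' -> different
  pos 1-2: 'd' vs 'e' -> different
  pos 2-3: 'e' vs 'e' -> MATCH ('ee')
  pos 3-4: 'e' vs 'e' -> MATCH ('ee')
Consecutive identical pairs: ['ee', 'ee']
Count: 2

2


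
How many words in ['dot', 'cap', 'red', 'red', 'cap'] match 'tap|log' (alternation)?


Alternation 'tap|log' matches either 'tap' or 'log'.
Checking each word:
  'dot' -> no
  'cap' -> no
  'red' -> no
  'red' -> no
  'cap' -> no
Matches: []
Count: 0

0


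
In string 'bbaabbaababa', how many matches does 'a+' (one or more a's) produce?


Pattern 'a+' matches one or more consecutive a's.
String: 'bbaabbaababa'
Scanning for runs of a:
  Match 1: 'aa' (length 2)
  Match 2: 'aa' (length 2)
  Match 3: 'a' (length 1)
  Match 4: 'a' (length 1)
Total matches: 4

4


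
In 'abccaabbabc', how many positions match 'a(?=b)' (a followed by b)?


Lookahead 'a(?=b)' matches 'a' only when followed by 'b'.
String: 'abccaabbabc'
Checking each position where char is 'a':
  pos 0: 'a' -> MATCH (next='b')
  pos 4: 'a' -> no (next='a')
  pos 5: 'a' -> MATCH (next='b')
  pos 8: 'a' -> MATCH (next='b')
Matching positions: [0, 5, 8]
Count: 3

3


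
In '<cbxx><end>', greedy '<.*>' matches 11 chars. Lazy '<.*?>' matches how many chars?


Greedy '<.*>' tries to match as MUCH as possible.
Lazy '<.*?>' tries to match as LITTLE as possible.

String: '<cbxx><end>'
Greedy '<.*>' starts at first '<' and extends to the LAST '>': '<cbxx><end>' (11 chars)
Lazy '<.*?>' starts at first '<' and stops at the FIRST '>': '<cbxx>' (6 chars)

6


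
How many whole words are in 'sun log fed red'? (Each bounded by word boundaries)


Word boundaries (\b) mark the start/end of each word.
Text: 'sun log fed red'
Splitting by whitespace:
  Word 1: 'sun'
  Word 2: 'log'
  Word 3: 'fed'
  Word 4: 'red'
Total whole words: 4

4


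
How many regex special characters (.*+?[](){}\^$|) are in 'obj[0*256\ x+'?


Regex special characters are: . * + ? [ ] ( ) { } \ ^ $ |
Scanning 'obj[0*256\ x+':
  pos 3: '[' -> SPECIAL
  pos 5: '*' -> SPECIAL
  pos 9: '\' -> SPECIAL
  pos 12: '+' -> SPECIAL
Special chars found: ['[', '*', '\\', '+']
Total: 4

4


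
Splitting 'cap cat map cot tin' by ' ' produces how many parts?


Splitting by ' ' breaks the string at each occurrence of the separator.
Text: 'cap cat map cot tin'
Parts after split:
  Part 1: 'cap'
  Part 2: 'cat'
  Part 3: 'map'
  Part 4: 'cot'
  Part 5: 'tin'
Total parts: 5

5


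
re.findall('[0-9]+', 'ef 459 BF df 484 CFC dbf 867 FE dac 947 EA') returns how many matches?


Pattern '[0-9]+' finds one or more digits.
Text: 'ef 459 BF df 484 CFC dbf 867 FE dac 947 EA'
Scanning for matches:
  Match 1: '459'
  Match 2: '484'
  Match 3: '867'
  Match 4: '947'
Total matches: 4

4


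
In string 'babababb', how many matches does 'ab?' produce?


Pattern 'ab?' matches 'a' optionally followed by 'b'.
String: 'babababb'
Scanning left to right for 'a' then checking next char:
  Match 1: 'ab' (a followed by b)
  Match 2: 'ab' (a followed by b)
  Match 3: 'ab' (a followed by b)
Total matches: 3

3


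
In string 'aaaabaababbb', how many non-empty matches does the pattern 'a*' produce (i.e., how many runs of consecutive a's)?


Pattern 'a*' matches zero or more a's. We want non-empty runs of consecutive a's.
String: 'aaaabaababbb'
Walking through the string to find runs of a's:
  Run 1: positions 0-3 -> 'aaaa'
  Run 2: positions 5-6 -> 'aa'
  Run 3: positions 8-8 -> 'a'
Non-empty runs found: ['aaaa', 'aa', 'a']
Count: 3

3


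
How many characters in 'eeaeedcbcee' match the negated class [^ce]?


Negated class [^ce] matches any char NOT in {c, e}
Scanning 'eeaeedcbcee':
  pos 0: 'e' -> no (excluded)
  pos 1: 'e' -> no (excluded)
  pos 2: 'a' -> MATCH
  pos 3: 'e' -> no (excluded)
  pos 4: 'e' -> no (excluded)
  pos 5: 'd' -> MATCH
  pos 6: 'c' -> no (excluded)
  pos 7: 'b' -> MATCH
  pos 8: 'c' -> no (excluded)
  pos 9: 'e' -> no (excluded)
  pos 10: 'e' -> no (excluded)
Total matches: 3

3


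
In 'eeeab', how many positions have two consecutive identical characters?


Looking for consecutive identical characters in 'eeeab':
  pos 0-1: 'e' vs 'e' -> MATCH ('ee')
  pos 1-2: 'e' vs 'e' -> MATCH ('ee')
  pos 2-3: 'e' vs 'a' -> different
  pos 3-4: 'a' vs 'b' -> different
Consecutive identical pairs: ['ee', 'ee']
Count: 2

2


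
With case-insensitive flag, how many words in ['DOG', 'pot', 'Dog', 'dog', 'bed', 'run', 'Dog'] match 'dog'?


Case-insensitive matching: compare each word's lowercase form to 'dog'.
  'DOG' -> lower='dog' -> MATCH
  'pot' -> lower='pot' -> no
  'Dog' -> lower='dog' -> MATCH
  'dog' -> lower='dog' -> MATCH
  'bed' -> lower='bed' -> no
  'run' -> lower='run' -> no
  'Dog' -> lower='dog' -> MATCH
Matches: ['DOG', 'Dog', 'dog', 'Dog']
Count: 4

4


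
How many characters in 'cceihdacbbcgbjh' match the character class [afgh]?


Character class [afgh] matches any of: {a, f, g, h}
Scanning string 'cceihdacbbcgbjh' character by character:
  pos 0: 'c' -> no
  pos 1: 'c' -> no
  pos 2: 'e' -> no
  pos 3: 'i' -> no
  pos 4: 'h' -> MATCH
  pos 5: 'd' -> no
  pos 6: 'a' -> MATCH
  pos 7: 'c' -> no
  pos 8: 'b' -> no
  pos 9: 'b' -> no
  pos 10: 'c' -> no
  pos 11: 'g' -> MATCH
  pos 12: 'b' -> no
  pos 13: 'j' -> no
  pos 14: 'h' -> MATCH
Total matches: 4

4


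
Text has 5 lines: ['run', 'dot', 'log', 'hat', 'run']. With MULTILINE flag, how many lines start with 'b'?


With MULTILINE flag, ^ matches the start of each line.
Lines: ['run', 'dot', 'log', 'hat', 'run']
Checking which lines start with 'b':
  Line 1: 'run' -> no
  Line 2: 'dot' -> no
  Line 3: 'log' -> no
  Line 4: 'hat' -> no
  Line 5: 'run' -> no
Matching lines: []
Count: 0

0


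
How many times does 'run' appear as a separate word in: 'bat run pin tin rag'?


Scanning each word for exact match 'run':
  Word 1: 'bat' -> no
  Word 2: 'run' -> MATCH
  Word 3: 'pin' -> no
  Word 4: 'tin' -> no
  Word 5: 'rag' -> no
Total matches: 1

1


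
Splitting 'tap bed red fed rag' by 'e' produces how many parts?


Splitting by 'e' breaks the string at each occurrence of the separator.
Text: 'tap bed red fed rag'
Parts after split:
  Part 1: 'tap b'
  Part 2: 'd r'
  Part 3: 'd f'
  Part 4: 'd rag'
Total parts: 4

4


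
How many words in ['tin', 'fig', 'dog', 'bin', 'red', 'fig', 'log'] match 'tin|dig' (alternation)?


Alternation 'tin|dig' matches either 'tin' or 'dig'.
Checking each word:
  'tin' -> MATCH
  'fig' -> no
  'dog' -> no
  'bin' -> no
  'red' -> no
  'fig' -> no
  'log' -> no
Matches: ['tin']
Count: 1

1


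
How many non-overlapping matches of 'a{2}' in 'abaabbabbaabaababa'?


Pattern 'a{2}' matches exactly 2 consecutive a's (greedy, non-overlapping).
String: 'abaabbabbaabaababa'
Scanning for runs of a's:
  Run at pos 0: 'a' (length 1) -> 0 match(es)
  Run at pos 2: 'aa' (length 2) -> 1 match(es)
  Run at pos 6: 'a' (length 1) -> 0 match(es)
  Run at pos 9: 'aa' (length 2) -> 1 match(es)
  Run at pos 12: 'aa' (length 2) -> 1 match(es)
  Run at pos 15: 'a' (length 1) -> 0 match(es)
  Run at pos 17: 'a' (length 1) -> 0 match(es)
Matches found: ['aa', 'aa', 'aa']
Total: 3

3


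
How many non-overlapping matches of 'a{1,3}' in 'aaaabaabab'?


Pattern 'a{1,3}' matches between 1 and 3 consecutive a's (greedy).
String: 'aaaabaabab'
Finding runs of a's and applying greedy matching:
  Run at pos 0: 'aaaa' (length 4)
  Run at pos 5: 'aa' (length 2)
  Run at pos 8: 'a' (length 1)
Matches: ['aaa', 'a', 'aa', 'a']
Count: 4

4


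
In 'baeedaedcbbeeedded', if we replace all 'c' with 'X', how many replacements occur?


re.sub('c', 'X', text) replaces every occurrence of 'c' with 'X'.
Text: 'baeedaedcbbeeedded'
Scanning for 'c':
  pos 8: 'c' -> replacement #1
Total replacements: 1

1


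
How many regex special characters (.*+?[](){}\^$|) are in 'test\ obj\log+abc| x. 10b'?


Regex special characters are: . * + ? [ ] ( ) { } \ ^ $ |
Scanning 'test\ obj\log+abc| x. 10b':
  pos 4: '\' -> SPECIAL
  pos 9: '\' -> SPECIAL
  pos 13: '+' -> SPECIAL
  pos 17: '|' -> SPECIAL
  pos 20: '.' -> SPECIAL
Special chars found: ['\\', '\\', '+', '|', '.']
Total: 5

5


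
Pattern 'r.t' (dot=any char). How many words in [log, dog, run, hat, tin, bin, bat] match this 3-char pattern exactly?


Pattern 'r.t' means: starts with 'r', any single char, ends with 't'.
Checking each word (must be exactly 3 chars):
  'log' (len=3): no
  'dog' (len=3): no
  'run' (len=3): no
  'hat' (len=3): no
  'tin' (len=3): no
  'bin' (len=3): no
  'bat' (len=3): no
Matching words: []
Total: 0

0


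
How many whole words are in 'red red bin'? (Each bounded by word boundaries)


Word boundaries (\b) mark the start/end of each word.
Text: 'red red bin'
Splitting by whitespace:
  Word 1: 'red'
  Word 2: 'red'
  Word 3: 'bin'
Total whole words: 3

3


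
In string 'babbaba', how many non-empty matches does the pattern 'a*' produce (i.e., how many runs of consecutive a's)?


Pattern 'a*' matches zero or more a's. We want non-empty runs of consecutive a's.
String: 'babbaba'
Walking through the string to find runs of a's:
  Run 1: positions 1-1 -> 'a'
  Run 2: positions 4-4 -> 'a'
  Run 3: positions 6-6 -> 'a'
Non-empty runs found: ['a', 'a', 'a']
Count: 3

3


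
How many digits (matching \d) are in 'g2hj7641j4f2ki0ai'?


\d matches any digit 0-9.
Scanning 'g2hj7641j4f2ki0ai':
  pos 1: '2' -> DIGIT
  pos 4: '7' -> DIGIT
  pos 5: '6' -> DIGIT
  pos 6: '4' -> DIGIT
  pos 7: '1' -> DIGIT
  pos 9: '4' -> DIGIT
  pos 11: '2' -> DIGIT
  pos 14: '0' -> DIGIT
Digits found: ['2', '7', '6', '4', '1', '4', '2', '0']
Total: 8

8


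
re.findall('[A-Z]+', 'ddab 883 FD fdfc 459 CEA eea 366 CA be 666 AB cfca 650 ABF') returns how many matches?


Pattern '[A-Z]+' finds one or more uppercase letters.
Text: 'ddab 883 FD fdfc 459 CEA eea 366 CA be 666 AB cfca 650 ABF'
Scanning for matches:
  Match 1: 'FD'
  Match 2: 'CEA'
  Match 3: 'CA'
  Match 4: 'AB'
  Match 5: 'ABF'
Total matches: 5

5


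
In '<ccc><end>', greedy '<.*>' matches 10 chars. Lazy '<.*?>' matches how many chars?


Greedy '<.*>' tries to match as MUCH as possible.
Lazy '<.*?>' tries to match as LITTLE as possible.

String: '<ccc><end>'
Greedy '<.*>' starts at first '<' and extends to the LAST '>': '<ccc><end>' (10 chars)
Lazy '<.*?>' starts at first '<' and stops at the FIRST '>': '<ccc>' (5 chars)

5


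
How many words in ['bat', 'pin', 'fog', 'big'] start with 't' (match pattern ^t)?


Pattern ^t anchors to start of word. Check which words begin with 't':
  'bat' -> no
  'pin' -> no
  'fog' -> no
  'big' -> no
Matching words: []
Count: 0

0


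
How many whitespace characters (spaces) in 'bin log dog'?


\s matches whitespace characters (spaces, tabs, etc.).
Text: 'bin log dog'
This text has 3 words separated by spaces.
Number of spaces = number of words - 1 = 3 - 1 = 2

2


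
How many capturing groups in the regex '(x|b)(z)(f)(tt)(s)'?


To count capturing groups, count each '(' that starts a group.
Pattern: '(x|b)(z)(f)(tt)(s)'
Walking through the pattern:
  Position 0: '(' -> group #1
  Position 5: '(' -> group #2
  Position 8: '(' -> group #3
  Position 11: '(' -> group #4
  Position 15: '(' -> group #5
Total capturing groups: 5

5


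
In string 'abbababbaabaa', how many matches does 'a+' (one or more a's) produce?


Pattern 'a+' matches one or more consecutive a's.
String: 'abbababbaabaa'
Scanning for runs of a:
  Match 1: 'a' (length 1)
  Match 2: 'a' (length 1)
  Match 3: 'a' (length 1)
  Match 4: 'aa' (length 2)
  Match 5: 'aa' (length 2)
Total matches: 5

5


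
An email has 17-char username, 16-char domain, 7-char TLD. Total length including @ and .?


An email address has format: username@domain.tld
Username length: 17
'@' character: 1
Domain length: 16
'.' character: 1
TLD length: 7
Total = 17 + 1 + 16 + 1 + 7 = 42

42


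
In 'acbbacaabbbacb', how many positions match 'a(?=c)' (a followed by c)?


Lookahead 'a(?=c)' matches 'a' only when followed by 'c'.
String: 'acbbacaabbbacb'
Checking each position where char is 'a':
  pos 0: 'a' -> MATCH (next='c')
  pos 4: 'a' -> MATCH (next='c')
  pos 6: 'a' -> no (next='a')
  pos 7: 'a' -> no (next='b')
  pos 11: 'a' -> MATCH (next='c')
Matching positions: [0, 4, 11]
Count: 3

3


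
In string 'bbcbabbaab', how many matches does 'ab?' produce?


Pattern 'ab?' matches 'a' optionally followed by 'b'.
String: 'bbcbabbaab'
Scanning left to right for 'a' then checking next char:
  Match 1: 'ab' (a followed by b)
  Match 2: 'a' (a not followed by b)
  Match 3: 'ab' (a followed by b)
Total matches: 3

3


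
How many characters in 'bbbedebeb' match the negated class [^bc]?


Negated class [^bc] matches any char NOT in {b, c}
Scanning 'bbbedebeb':
  pos 0: 'b' -> no (excluded)
  pos 1: 'b' -> no (excluded)
  pos 2: 'b' -> no (excluded)
  pos 3: 'e' -> MATCH
  pos 4: 'd' -> MATCH
  pos 5: 'e' -> MATCH
  pos 6: 'b' -> no (excluded)
  pos 7: 'e' -> MATCH
  pos 8: 'b' -> no (excluded)
Total matches: 4

4


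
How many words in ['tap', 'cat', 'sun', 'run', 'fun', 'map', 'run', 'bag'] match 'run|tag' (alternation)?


Alternation 'run|tag' matches either 'run' or 'tag'.
Checking each word:
  'tap' -> no
  'cat' -> no
  'sun' -> no
  'run' -> MATCH
  'fun' -> no
  'map' -> no
  'run' -> MATCH
  'bag' -> no
Matches: ['run', 'run']
Count: 2

2


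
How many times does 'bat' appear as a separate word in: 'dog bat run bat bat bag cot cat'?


Scanning each word for exact match 'bat':
  Word 1: 'dog' -> no
  Word 2: 'bat' -> MATCH
  Word 3: 'run' -> no
  Word 4: 'bat' -> MATCH
  Word 5: 'bat' -> MATCH
  Word 6: 'bag' -> no
  Word 7: 'cot' -> no
  Word 8: 'cat' -> no
Total matches: 3

3


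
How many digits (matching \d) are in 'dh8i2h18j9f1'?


\d matches any digit 0-9.
Scanning 'dh8i2h18j9f1':
  pos 2: '8' -> DIGIT
  pos 4: '2' -> DIGIT
  pos 6: '1' -> DIGIT
  pos 7: '8' -> DIGIT
  pos 9: '9' -> DIGIT
  pos 11: '1' -> DIGIT
Digits found: ['8', '2', '1', '8', '9', '1']
Total: 6

6


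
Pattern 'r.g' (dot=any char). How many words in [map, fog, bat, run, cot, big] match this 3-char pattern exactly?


Pattern 'r.g' means: starts with 'r', any single char, ends with 'g'.
Checking each word (must be exactly 3 chars):
  'map' (len=3): no
  'fog' (len=3): no
  'bat' (len=3): no
  'run' (len=3): no
  'cot' (len=3): no
  'big' (len=3): no
Matching words: []
Total: 0

0


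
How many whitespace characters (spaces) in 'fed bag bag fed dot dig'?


\s matches whitespace characters (spaces, tabs, etc.).
Text: 'fed bag bag fed dot dig'
This text has 6 words separated by spaces.
Number of spaces = number of words - 1 = 6 - 1 = 5

5


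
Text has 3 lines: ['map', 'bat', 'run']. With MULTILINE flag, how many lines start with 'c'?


With MULTILINE flag, ^ matches the start of each line.
Lines: ['map', 'bat', 'run']
Checking which lines start with 'c':
  Line 1: 'map' -> no
  Line 2: 'bat' -> no
  Line 3: 'run' -> no
Matching lines: []
Count: 0

0


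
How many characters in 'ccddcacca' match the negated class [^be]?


Negated class [^be] matches any char NOT in {b, e}
Scanning 'ccddcacca':
  pos 0: 'c' -> MATCH
  pos 1: 'c' -> MATCH
  pos 2: 'd' -> MATCH
  pos 3: 'd' -> MATCH
  pos 4: 'c' -> MATCH
  pos 5: 'a' -> MATCH
  pos 6: 'c' -> MATCH
  pos 7: 'c' -> MATCH
  pos 8: 'a' -> MATCH
Total matches: 9

9


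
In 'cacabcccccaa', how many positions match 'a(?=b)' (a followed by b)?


Lookahead 'a(?=b)' matches 'a' only when followed by 'b'.
String: 'cacabcccccaa'
Checking each position where char is 'a':
  pos 1: 'a' -> no (next='c')
  pos 3: 'a' -> MATCH (next='b')
  pos 10: 'a' -> no (next='a')
Matching positions: [3]
Count: 1

1


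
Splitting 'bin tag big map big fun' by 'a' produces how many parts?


Splitting by 'a' breaks the string at each occurrence of the separator.
Text: 'bin tag big map big fun'
Parts after split:
  Part 1: 'bin t'
  Part 2: 'g big m'
  Part 3: 'p big fun'
Total parts: 3

3


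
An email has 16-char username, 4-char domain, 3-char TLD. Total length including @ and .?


An email address has format: username@domain.tld
Username length: 16
'@' character: 1
Domain length: 4
'.' character: 1
TLD length: 3
Total = 16 + 1 + 4 + 1 + 3 = 25

25


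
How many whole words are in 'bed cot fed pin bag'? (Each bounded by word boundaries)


Word boundaries (\b) mark the start/end of each word.
Text: 'bed cot fed pin bag'
Splitting by whitespace:
  Word 1: 'bed'
  Word 2: 'cot'
  Word 3: 'fed'
  Word 4: 'pin'
  Word 5: 'bag'
Total whole words: 5

5


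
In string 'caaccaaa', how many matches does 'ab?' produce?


Pattern 'ab?' matches 'a' optionally followed by 'b'.
String: 'caaccaaa'
Scanning left to right for 'a' then checking next char:
  Match 1: 'a' (a not followed by b)
  Match 2: 'a' (a not followed by b)
  Match 3: 'a' (a not followed by b)
  Match 4: 'a' (a not followed by b)
  Match 5: 'a' (a not followed by b)
Total matches: 5

5


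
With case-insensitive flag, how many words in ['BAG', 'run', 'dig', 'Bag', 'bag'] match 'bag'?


Case-insensitive matching: compare each word's lowercase form to 'bag'.
  'BAG' -> lower='bag' -> MATCH
  'run' -> lower='run' -> no
  'dig' -> lower='dig' -> no
  'Bag' -> lower='bag' -> MATCH
  'bag' -> lower='bag' -> MATCH
Matches: ['BAG', 'Bag', 'bag']
Count: 3

3


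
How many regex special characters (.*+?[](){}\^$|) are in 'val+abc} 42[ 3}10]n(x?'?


Regex special characters are: . * + ? [ ] ( ) { } \ ^ $ |
Scanning 'val+abc} 42[ 3}10]n(x?':
  pos 3: '+' -> SPECIAL
  pos 7: '}' -> SPECIAL
  pos 11: '[' -> SPECIAL
  pos 14: '}' -> SPECIAL
  pos 17: ']' -> SPECIAL
  pos 19: '(' -> SPECIAL
  pos 21: '?' -> SPECIAL
Special chars found: ['+', '}', '[', '}', ']', '(', '?']
Total: 7

7


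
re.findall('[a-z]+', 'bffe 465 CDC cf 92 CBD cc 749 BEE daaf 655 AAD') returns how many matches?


Pattern '[a-z]+' finds one or more lowercase letters.
Text: 'bffe 465 CDC cf 92 CBD cc 749 BEE daaf 655 AAD'
Scanning for matches:
  Match 1: 'bffe'
  Match 2: 'cf'
  Match 3: 'cc'
  Match 4: 'daaf'
Total matches: 4

4


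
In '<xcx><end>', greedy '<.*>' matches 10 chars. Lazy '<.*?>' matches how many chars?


Greedy '<.*>' tries to match as MUCH as possible.
Lazy '<.*?>' tries to match as LITTLE as possible.

String: '<xcx><end>'
Greedy '<.*>' starts at first '<' and extends to the LAST '>': '<xcx><end>' (10 chars)
Lazy '<.*?>' starts at first '<' and stops at the FIRST '>': '<xcx>' (5 chars)

5


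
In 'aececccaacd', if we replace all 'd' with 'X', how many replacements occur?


re.sub('d', 'X', text) replaces every occurrence of 'd' with 'X'.
Text: 'aececccaacd'
Scanning for 'd':
  pos 10: 'd' -> replacement #1
Total replacements: 1

1


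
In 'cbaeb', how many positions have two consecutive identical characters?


Looking for consecutive identical characters in 'cbaeb':
  pos 0-1: 'c' vs 'b' -> different
  pos 1-2: 'b' vs 'a' -> different
  pos 2-3: 'a' vs 'e' -> different
  pos 3-4: 'e' vs 'b' -> different
Consecutive identical pairs: []
Count: 0

0


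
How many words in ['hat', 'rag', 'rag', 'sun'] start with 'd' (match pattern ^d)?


Pattern ^d anchors to start of word. Check which words begin with 'd':
  'hat' -> no
  'rag' -> no
  'rag' -> no
  'sun' -> no
Matching words: []
Count: 0

0


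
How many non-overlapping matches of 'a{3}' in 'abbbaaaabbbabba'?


Pattern 'a{3}' matches exactly 3 consecutive a's (greedy, non-overlapping).
String: 'abbbaaaabbbabba'
Scanning for runs of a's:
  Run at pos 0: 'a' (length 1) -> 0 match(es)
  Run at pos 4: 'aaaa' (length 4) -> 1 match(es)
  Run at pos 11: 'a' (length 1) -> 0 match(es)
  Run at pos 14: 'a' (length 1) -> 0 match(es)
Matches found: ['aaa']
Total: 1

1


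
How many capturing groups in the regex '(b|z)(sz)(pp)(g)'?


To count capturing groups, count each '(' that starts a group.
Pattern: '(b|z)(sz)(pp)(g)'
Walking through the pattern:
  Position 0: '(' -> group #1
  Position 5: '(' -> group #2
  Position 9: '(' -> group #3
  Position 13: '(' -> group #4
Total capturing groups: 4

4


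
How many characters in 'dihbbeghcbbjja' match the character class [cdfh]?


Character class [cdfh] matches any of: {c, d, f, h}
Scanning string 'dihbbeghcbbjja' character by character:
  pos 0: 'd' -> MATCH
  pos 1: 'i' -> no
  pos 2: 'h' -> MATCH
  pos 3: 'b' -> no
  pos 4: 'b' -> no
  pos 5: 'e' -> no
  pos 6: 'g' -> no
  pos 7: 'h' -> MATCH
  pos 8: 'c' -> MATCH
  pos 9: 'b' -> no
  pos 10: 'b' -> no
  pos 11: 'j' -> no
  pos 12: 'j' -> no
  pos 13: 'a' -> no
Total matches: 4

4


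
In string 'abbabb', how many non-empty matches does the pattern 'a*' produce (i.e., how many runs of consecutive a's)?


Pattern 'a*' matches zero or more a's. We want non-empty runs of consecutive a's.
String: 'abbabb'
Walking through the string to find runs of a's:
  Run 1: positions 0-0 -> 'a'
  Run 2: positions 3-3 -> 'a'
Non-empty runs found: ['a', 'a']
Count: 2

2


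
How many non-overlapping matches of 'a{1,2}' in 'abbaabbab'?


Pattern 'a{1,2}' matches between 1 and 2 consecutive a's (greedy).
String: 'abbaabbab'
Finding runs of a's and applying greedy matching:
  Run at pos 0: 'a' (length 1)
  Run at pos 3: 'aa' (length 2)
  Run at pos 7: 'a' (length 1)
Matches: ['a', 'aa', 'a']
Count: 3

3


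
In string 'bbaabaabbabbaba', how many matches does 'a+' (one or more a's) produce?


Pattern 'a+' matches one or more consecutive a's.
String: 'bbaabaabbabbaba'
Scanning for runs of a:
  Match 1: 'aa' (length 2)
  Match 2: 'aa' (length 2)
  Match 3: 'a' (length 1)
  Match 4: 'a' (length 1)
  Match 5: 'a' (length 1)
Total matches: 5

5


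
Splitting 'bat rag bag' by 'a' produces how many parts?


Splitting by 'a' breaks the string at each occurrence of the separator.
Text: 'bat rag bag'
Parts after split:
  Part 1: 'b'
  Part 2: 't r'
  Part 3: 'g b'
  Part 4: 'g'
Total parts: 4

4


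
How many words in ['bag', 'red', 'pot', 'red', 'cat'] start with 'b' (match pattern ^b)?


Pattern ^b anchors to start of word. Check which words begin with 'b':
  'bag' -> MATCH (starts with 'b')
  'red' -> no
  'pot' -> no
  'red' -> no
  'cat' -> no
Matching words: ['bag']
Count: 1

1


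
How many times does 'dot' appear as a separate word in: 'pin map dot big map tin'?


Scanning each word for exact match 'dot':
  Word 1: 'pin' -> no
  Word 2: 'map' -> no
  Word 3: 'dot' -> MATCH
  Word 4: 'big' -> no
  Word 5: 'map' -> no
  Word 6: 'tin' -> no
Total matches: 1

1


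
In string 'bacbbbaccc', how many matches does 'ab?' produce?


Pattern 'ab?' matches 'a' optionally followed by 'b'.
String: 'bacbbbaccc'
Scanning left to right for 'a' then checking next char:
  Match 1: 'a' (a not followed by b)
  Match 2: 'a' (a not followed by b)
Total matches: 2

2


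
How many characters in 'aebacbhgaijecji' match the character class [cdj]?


Character class [cdj] matches any of: {c, d, j}
Scanning string 'aebacbhgaijecji' character by character:
  pos 0: 'a' -> no
  pos 1: 'e' -> no
  pos 2: 'b' -> no
  pos 3: 'a' -> no
  pos 4: 'c' -> MATCH
  pos 5: 'b' -> no
  pos 6: 'h' -> no
  pos 7: 'g' -> no
  pos 8: 'a' -> no
  pos 9: 'i' -> no
  pos 10: 'j' -> MATCH
  pos 11: 'e' -> no
  pos 12: 'c' -> MATCH
  pos 13: 'j' -> MATCH
  pos 14: 'i' -> no
Total matches: 4

4


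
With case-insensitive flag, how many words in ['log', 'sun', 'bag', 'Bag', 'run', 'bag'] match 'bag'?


Case-insensitive matching: compare each word's lowercase form to 'bag'.
  'log' -> lower='log' -> no
  'sun' -> lower='sun' -> no
  'bag' -> lower='bag' -> MATCH
  'Bag' -> lower='bag' -> MATCH
  'run' -> lower='run' -> no
  'bag' -> lower='bag' -> MATCH
Matches: ['bag', 'Bag', 'bag']
Count: 3

3


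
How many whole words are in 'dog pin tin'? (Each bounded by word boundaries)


Word boundaries (\b) mark the start/end of each word.
Text: 'dog pin tin'
Splitting by whitespace:
  Word 1: 'dog'
  Word 2: 'pin'
  Word 3: 'tin'
Total whole words: 3

3


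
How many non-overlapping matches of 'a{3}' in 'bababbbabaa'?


Pattern 'a{3}' matches exactly 3 consecutive a's (greedy, non-overlapping).
String: 'bababbbabaa'
Scanning for runs of a's:
  Run at pos 1: 'a' (length 1) -> 0 match(es)
  Run at pos 3: 'a' (length 1) -> 0 match(es)
  Run at pos 7: 'a' (length 1) -> 0 match(es)
  Run at pos 9: 'aa' (length 2) -> 0 match(es)
Matches found: []
Total: 0

0


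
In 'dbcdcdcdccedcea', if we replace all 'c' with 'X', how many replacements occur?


re.sub('c', 'X', text) replaces every occurrence of 'c' with 'X'.
Text: 'dbcdcdcdccedcea'
Scanning for 'c':
  pos 2: 'c' -> replacement #1
  pos 4: 'c' -> replacement #2
  pos 6: 'c' -> replacement #3
  pos 8: 'c' -> replacement #4
  pos 9: 'c' -> replacement #5
  pos 12: 'c' -> replacement #6
Total replacements: 6

6


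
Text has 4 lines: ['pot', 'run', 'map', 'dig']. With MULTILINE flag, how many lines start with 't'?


With MULTILINE flag, ^ matches the start of each line.
Lines: ['pot', 'run', 'map', 'dig']
Checking which lines start with 't':
  Line 1: 'pot' -> no
  Line 2: 'run' -> no
  Line 3: 'map' -> no
  Line 4: 'dig' -> no
Matching lines: []
Count: 0

0


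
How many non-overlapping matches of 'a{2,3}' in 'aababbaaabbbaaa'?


Pattern 'a{2,3}' matches between 2 and 3 consecutive a's (greedy).
String: 'aababbaaabbbaaa'
Finding runs of a's and applying greedy matching:
  Run at pos 0: 'aa' (length 2)
  Run at pos 3: 'a' (length 1)
  Run at pos 6: 'aaa' (length 3)
  Run at pos 12: 'aaa' (length 3)
Matches: ['aa', 'aaa', 'aaa']
Count: 3

3


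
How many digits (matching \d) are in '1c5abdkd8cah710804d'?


\d matches any digit 0-9.
Scanning '1c5abdkd8cah710804d':
  pos 0: '1' -> DIGIT
  pos 2: '5' -> DIGIT
  pos 8: '8' -> DIGIT
  pos 12: '7' -> DIGIT
  pos 13: '1' -> DIGIT
  pos 14: '0' -> DIGIT
  pos 15: '8' -> DIGIT
  pos 16: '0' -> DIGIT
  pos 17: '4' -> DIGIT
Digits found: ['1', '5', '8', '7', '1', '0', '8', '0', '4']
Total: 9

9


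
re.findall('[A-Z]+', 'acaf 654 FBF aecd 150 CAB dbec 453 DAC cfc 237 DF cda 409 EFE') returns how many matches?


Pattern '[A-Z]+' finds one or more uppercase letters.
Text: 'acaf 654 FBF aecd 150 CAB dbec 453 DAC cfc 237 DF cda 409 EFE'
Scanning for matches:
  Match 1: 'FBF'
  Match 2: 'CAB'
  Match 3: 'DAC'
  Match 4: 'DF'
  Match 5: 'EFE'
Total matches: 5

5


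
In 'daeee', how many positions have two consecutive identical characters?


Looking for consecutive identical characters in 'daeee':
  pos 0-1: 'd' vs 'a' -> different
  pos 1-2: 'a' vs 'e' -> different
  pos 2-3: 'e' vs 'e' -> MATCH ('ee')
  pos 3-4: 'e' vs 'e' -> MATCH ('ee')
Consecutive identical pairs: ['ee', 'ee']
Count: 2

2


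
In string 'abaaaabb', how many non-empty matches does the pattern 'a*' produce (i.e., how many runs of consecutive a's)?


Pattern 'a*' matches zero or more a's. We want non-empty runs of consecutive a's.
String: 'abaaaabb'
Walking through the string to find runs of a's:
  Run 1: positions 0-0 -> 'a'
  Run 2: positions 2-5 -> 'aaaa'
Non-empty runs found: ['a', 'aaaa']
Count: 2

2


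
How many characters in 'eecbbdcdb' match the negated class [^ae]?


Negated class [^ae] matches any char NOT in {a, e}
Scanning 'eecbbdcdb':
  pos 0: 'e' -> no (excluded)
  pos 1: 'e' -> no (excluded)
  pos 2: 'c' -> MATCH
  pos 3: 'b' -> MATCH
  pos 4: 'b' -> MATCH
  pos 5: 'd' -> MATCH
  pos 6: 'c' -> MATCH
  pos 7: 'd' -> MATCH
  pos 8: 'b' -> MATCH
Total matches: 7

7


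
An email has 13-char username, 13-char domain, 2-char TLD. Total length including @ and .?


An email address has format: username@domain.tld
Username length: 13
'@' character: 1
Domain length: 13
'.' character: 1
TLD length: 2
Total = 13 + 1 + 13 + 1 + 2 = 30

30


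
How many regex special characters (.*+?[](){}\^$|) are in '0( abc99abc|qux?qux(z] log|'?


Regex special characters are: . * + ? [ ] ( ) { } \ ^ $ |
Scanning '0( abc99abc|qux?qux(z] log|':
  pos 1: '(' -> SPECIAL
  pos 11: '|' -> SPECIAL
  pos 15: '?' -> SPECIAL
  pos 19: '(' -> SPECIAL
  pos 21: ']' -> SPECIAL
  pos 26: '|' -> SPECIAL
Special chars found: ['(', '|', '?', '(', ']', '|']
Total: 6

6


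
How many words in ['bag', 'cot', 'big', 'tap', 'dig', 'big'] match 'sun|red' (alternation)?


Alternation 'sun|red' matches either 'sun' or 'red'.
Checking each word:
  'bag' -> no
  'cot' -> no
  'big' -> no
  'tap' -> no
  'dig' -> no
  'big' -> no
Matches: []
Count: 0

0


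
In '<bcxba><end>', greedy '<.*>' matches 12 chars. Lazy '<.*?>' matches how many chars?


Greedy '<.*>' tries to match as MUCH as possible.
Lazy '<.*?>' tries to match as LITTLE as possible.

String: '<bcxba><end>'
Greedy '<.*>' starts at first '<' and extends to the LAST '>': '<bcxba><end>' (12 chars)
Lazy '<.*?>' starts at first '<' and stops at the FIRST '>': '<bcxba>' (7 chars)

7


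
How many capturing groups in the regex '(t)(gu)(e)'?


To count capturing groups, count each '(' that starts a group.
Pattern: '(t)(gu)(e)'
Walking through the pattern:
  Position 0: '(' -> group #1
  Position 3: '(' -> group #2
  Position 7: '(' -> group #3
Total capturing groups: 3

3


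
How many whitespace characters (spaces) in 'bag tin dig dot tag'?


\s matches whitespace characters (spaces, tabs, etc.).
Text: 'bag tin dig dot tag'
This text has 5 words separated by spaces.
Number of spaces = number of words - 1 = 5 - 1 = 4

4


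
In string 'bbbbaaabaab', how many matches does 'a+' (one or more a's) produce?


Pattern 'a+' matches one or more consecutive a's.
String: 'bbbbaaabaab'
Scanning for runs of a:
  Match 1: 'aaa' (length 3)
  Match 2: 'aa' (length 2)
Total matches: 2

2


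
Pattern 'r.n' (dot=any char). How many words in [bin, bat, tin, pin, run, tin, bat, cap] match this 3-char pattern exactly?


Pattern 'r.n' means: starts with 'r', any single char, ends with 'n'.
Checking each word (must be exactly 3 chars):
  'bin' (len=3): no
  'bat' (len=3): no
  'tin' (len=3): no
  'pin' (len=3): no
  'run' (len=3): MATCH
  'tin' (len=3): no
  'bat' (len=3): no
  'cap' (len=3): no
Matching words: ['run']
Total: 1

1


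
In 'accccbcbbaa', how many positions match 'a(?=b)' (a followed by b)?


Lookahead 'a(?=b)' matches 'a' only when followed by 'b'.
String: 'accccbcbbaa'
Checking each position where char is 'a':
  pos 0: 'a' -> no (next='c')
  pos 9: 'a' -> no (next='a')
Matching positions: []
Count: 0

0


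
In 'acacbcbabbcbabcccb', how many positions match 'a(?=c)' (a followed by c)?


Lookahead 'a(?=c)' matches 'a' only when followed by 'c'.
String: 'acacbcbabbcbabcccb'
Checking each position where char is 'a':
  pos 0: 'a' -> MATCH (next='c')
  pos 2: 'a' -> MATCH (next='c')
  pos 7: 'a' -> no (next='b')
  pos 12: 'a' -> no (next='b')
Matching positions: [0, 2]
Count: 2

2


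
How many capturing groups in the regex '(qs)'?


To count capturing groups, count each '(' that starts a group.
Pattern: '(qs)'
Walking through the pattern:
  Position 0: '(' -> group #1
Total capturing groups: 1

1


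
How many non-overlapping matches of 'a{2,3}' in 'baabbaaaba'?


Pattern 'a{2,3}' matches between 2 and 3 consecutive a's (greedy).
String: 'baabbaaaba'
Finding runs of a's and applying greedy matching:
  Run at pos 1: 'aa' (length 2)
  Run at pos 5: 'aaa' (length 3)
  Run at pos 9: 'a' (length 1)
Matches: ['aa', 'aaa']
Count: 2

2


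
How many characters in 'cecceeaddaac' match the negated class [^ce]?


Negated class [^ce] matches any char NOT in {c, e}
Scanning 'cecceeaddaac':
  pos 0: 'c' -> no (excluded)
  pos 1: 'e' -> no (excluded)
  pos 2: 'c' -> no (excluded)
  pos 3: 'c' -> no (excluded)
  pos 4: 'e' -> no (excluded)
  pos 5: 'e' -> no (excluded)
  pos 6: 'a' -> MATCH
  pos 7: 'd' -> MATCH
  pos 8: 'd' -> MATCH
  pos 9: 'a' -> MATCH
  pos 10: 'a' -> MATCH
  pos 11: 'c' -> no (excluded)
Total matches: 5

5
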